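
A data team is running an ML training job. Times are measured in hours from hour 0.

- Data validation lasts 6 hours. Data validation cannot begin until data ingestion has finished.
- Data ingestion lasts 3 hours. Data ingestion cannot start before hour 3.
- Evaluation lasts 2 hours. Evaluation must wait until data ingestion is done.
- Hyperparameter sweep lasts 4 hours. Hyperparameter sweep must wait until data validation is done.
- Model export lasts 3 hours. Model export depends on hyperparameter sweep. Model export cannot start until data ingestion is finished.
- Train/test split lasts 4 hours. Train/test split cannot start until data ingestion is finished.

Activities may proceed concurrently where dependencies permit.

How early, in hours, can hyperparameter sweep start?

12

Data ingestion waits on its own release at hour 3, so it starts at hour 3 and finishes at 3 + 3 = hour 6.
Data validation waits on data ingestion (finishes hour 6), so it starts at hour 6 and finishes at 6 + 6 = hour 12.
Hyperparameter sweep waits on data validation (finishes hour 12), so the earliest it can start is hour 12.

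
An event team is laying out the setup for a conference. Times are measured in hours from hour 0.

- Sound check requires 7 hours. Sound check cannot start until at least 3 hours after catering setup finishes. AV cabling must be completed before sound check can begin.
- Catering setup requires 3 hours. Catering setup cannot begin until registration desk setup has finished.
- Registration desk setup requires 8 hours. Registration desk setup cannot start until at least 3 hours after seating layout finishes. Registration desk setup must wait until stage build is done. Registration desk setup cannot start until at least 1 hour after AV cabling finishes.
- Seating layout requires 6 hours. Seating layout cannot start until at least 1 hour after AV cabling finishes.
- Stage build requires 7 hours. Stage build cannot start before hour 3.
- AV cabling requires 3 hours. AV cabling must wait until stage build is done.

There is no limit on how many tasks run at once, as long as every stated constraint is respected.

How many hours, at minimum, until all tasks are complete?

44

Stage build cannot begin until its own release at hour 3. It runs from hour 3 to 3 + 7 = hour 10.
AV cabling waits on stage build (finishes hour 10), so it starts at hour 10 and finishes at 10 + 3 = hour 13.
After AV cabling (finishes hour 13, plus 1-hour gap → hour 14), seating layout can start at hour 14 and finishes at hour 20.
Registration desk setup has to wait for seating layout (finishes hour 20, plus 3-hour gap → hour 23); stage build (finishes hour 10); AV cabling (finishes hour 13, plus 1-hour gap → hour 14). The latest of these is hour 23, so registration desk setup runs hour 23 to 23 + 8 = hour 31.
Catering setup waits on registration desk setup (finishes hour 31), so it starts at hour 31 and finishes at 31 + 3 = hour 34.
For sound check: catering setup (finishes hour 34, plus 3-hour gap → hour 37); AV cabling (finishes hour 13). Taking the maximum gives a start of hour 37, and it finishes at 37 + 7 = hour 44.
All tasks are finished once the last one completes. Finish times: Stage build at 10, AV cabling at 13, Seating layout at 20, Registration desk setup at 31, Catering setup at 34, Sound check at 44. The latest is hour 44.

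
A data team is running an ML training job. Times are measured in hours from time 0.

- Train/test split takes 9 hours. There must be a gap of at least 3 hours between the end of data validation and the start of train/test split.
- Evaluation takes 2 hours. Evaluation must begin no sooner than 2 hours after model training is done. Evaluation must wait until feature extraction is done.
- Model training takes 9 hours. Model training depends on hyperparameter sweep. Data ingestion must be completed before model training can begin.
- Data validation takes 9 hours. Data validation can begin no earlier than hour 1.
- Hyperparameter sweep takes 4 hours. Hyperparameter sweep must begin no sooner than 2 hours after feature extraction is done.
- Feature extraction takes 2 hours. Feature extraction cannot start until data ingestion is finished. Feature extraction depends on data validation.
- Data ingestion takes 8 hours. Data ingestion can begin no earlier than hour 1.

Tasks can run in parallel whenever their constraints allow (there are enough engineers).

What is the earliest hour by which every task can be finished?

31

After its own release at hour 1, data validation can start at hour 1 and finishes at hour 10.
After data validation (finishes hour 10, plus 3-hour gap → hour 13), train/test split can start at hour 13 and finishes at hour 22.
Data ingestion waits on its own release at hour 1, so it starts at hour 1 and finishes at 1 + 8 = hour 9.
For feature extraction: data ingestion (finishes hour 9); data validation (finishes hour 10). Taking the maximum gives a start of hour 10, and it finishes at 10 + 2 = hour 12.
Hyperparameter sweep cannot begin until feature extraction (finishes hour 12, plus 2-hour gap → hour 14). It runs from hour 14 to 14 + 4 = hour 18.
Model training has to wait for hyperparameter sweep (finishes hour 18); data ingestion (finishes hour 9). The latest of these is hour 18, so model training runs hour 18 to 18 + 9 = hour 27.
Evaluation needs all of model training (finishes hour 27, plus 2-hour gap → hour 29); feature extraction (finishes hour 12). That puts its earliest start at hour 29; it finishes at 29 + 2 = hour 31.
All tasks are finished once the last one completes. Finish times: Data ingestion at 9, Data validation at 10, Feature extraction at 12, Train/test split at 22, Hyperparameter sweep at 18, Model training at 27, Evaluation at 31. The latest is hour 31.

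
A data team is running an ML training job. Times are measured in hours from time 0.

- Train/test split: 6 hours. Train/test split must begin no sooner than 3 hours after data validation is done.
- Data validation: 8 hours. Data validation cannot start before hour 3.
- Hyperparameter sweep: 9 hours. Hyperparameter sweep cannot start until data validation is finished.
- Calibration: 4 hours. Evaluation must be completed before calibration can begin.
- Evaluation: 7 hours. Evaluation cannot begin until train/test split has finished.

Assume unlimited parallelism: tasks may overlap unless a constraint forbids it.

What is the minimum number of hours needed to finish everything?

31

Data validation waits on its own release at hour 3, so it starts at hour 3 and finishes at 3 + 8 = hour 11.
Hyperparameter sweep cannot begin until data validation (finishes hour 11). It runs from hour 11 to 11 + 9 = hour 20.
After data validation (finishes hour 11, plus 3-hour gap → hour 14), train/test split can start at hour 14 and finishes at hour 20.
Evaluation cannot begin until train/test split (finishes hour 20). It runs from hour 20 to 20 + 7 = hour 27.
After evaluation (finishes hour 27), calibration can start at hour 27 and finishes at hour 31.
All tasks are finished once the last one completes. Finish times: Data validation at 11, Train/test split at 20, Hyperparameter sweep at 20, Evaluation at 27, Calibration at 31. The latest is hour 31.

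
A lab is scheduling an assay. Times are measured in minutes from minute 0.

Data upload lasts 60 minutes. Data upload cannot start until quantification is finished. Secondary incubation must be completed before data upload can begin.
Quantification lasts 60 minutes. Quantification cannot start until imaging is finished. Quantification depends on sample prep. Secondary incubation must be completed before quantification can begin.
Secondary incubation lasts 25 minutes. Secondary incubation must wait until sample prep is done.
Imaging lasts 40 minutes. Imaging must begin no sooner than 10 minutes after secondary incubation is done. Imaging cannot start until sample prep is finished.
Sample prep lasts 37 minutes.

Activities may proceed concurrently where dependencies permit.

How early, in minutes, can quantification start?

112

Sample prep has no prerequisites, so it starts at minute 0 and finishes at minute 37.
Secondary incubation cannot begin until sample prep (finishes minute 37). It runs from minute 37 to 37 + 25 = minute 62.
Imaging has to wait for secondary incubation (finishes minute 62, plus 10-minute gap → minute 72); sample prep (finishes minute 37). The latest of these is minute 72, so imaging runs minute 72 to 72 + 40 = minute 112.
Quantification waits on imaging (finishes minute 112); sample prep (finishes minute 37); secondary incubation (finishes minute 62). The latest of these is minute 112, which is the earliest quantification can start.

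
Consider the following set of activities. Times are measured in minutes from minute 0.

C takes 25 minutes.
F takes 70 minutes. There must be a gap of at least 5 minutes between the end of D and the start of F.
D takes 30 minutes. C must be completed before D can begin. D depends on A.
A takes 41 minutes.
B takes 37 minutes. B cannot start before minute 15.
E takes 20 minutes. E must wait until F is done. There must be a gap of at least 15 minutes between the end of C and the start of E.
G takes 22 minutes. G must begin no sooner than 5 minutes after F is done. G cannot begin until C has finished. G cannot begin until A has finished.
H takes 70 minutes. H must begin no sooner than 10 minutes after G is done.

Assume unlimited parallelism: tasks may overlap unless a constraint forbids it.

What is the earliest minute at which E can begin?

146

C can start immediately at minute 0; it finishes at minute 25.
A has no prerequisites, so it starts at minute 0 and finishes at minute 41.
D needs all of C (finishes minute 25); A (finishes minute 41). That puts its earliest start at minute 41; it finishes at 41 + 30 = minute 71.
F cannot begin until D (finishes minute 71, plus 5-minute gap → minute 76). It runs from minute 76 to 76 + 70 = minute 146.
E waits on F (finishes minute 146); C (finishes minute 25, plus 15-minute gap → minute 40). The latest of these is minute 146, which is the earliest E can start.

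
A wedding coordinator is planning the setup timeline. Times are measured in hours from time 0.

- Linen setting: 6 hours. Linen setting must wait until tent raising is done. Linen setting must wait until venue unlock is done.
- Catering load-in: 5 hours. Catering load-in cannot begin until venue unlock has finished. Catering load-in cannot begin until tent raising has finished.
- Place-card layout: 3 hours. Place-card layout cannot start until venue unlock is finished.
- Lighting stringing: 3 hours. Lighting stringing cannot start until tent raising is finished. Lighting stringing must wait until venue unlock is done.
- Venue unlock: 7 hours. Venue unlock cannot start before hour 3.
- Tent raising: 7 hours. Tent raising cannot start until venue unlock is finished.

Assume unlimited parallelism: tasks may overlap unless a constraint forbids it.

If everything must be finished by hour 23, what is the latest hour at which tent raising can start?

Linen setting must finish by hour 23; it takes 6 hours, so it must start by 23 − 6 = hour 17.
To finish by hour 23, lighting stringing (duration 3) must start no later than hour 20.
To finish by hour 23, catering load-in (duration 5) must start no later than hour 18.
For tent raising: linen setting (must start by hour 17); lighting stringing (must start by hour 20); catering load-in (must start by hour 18). The most restrictive is hour 17; with a 7-hour duration, tent raising must start by hour 10.

10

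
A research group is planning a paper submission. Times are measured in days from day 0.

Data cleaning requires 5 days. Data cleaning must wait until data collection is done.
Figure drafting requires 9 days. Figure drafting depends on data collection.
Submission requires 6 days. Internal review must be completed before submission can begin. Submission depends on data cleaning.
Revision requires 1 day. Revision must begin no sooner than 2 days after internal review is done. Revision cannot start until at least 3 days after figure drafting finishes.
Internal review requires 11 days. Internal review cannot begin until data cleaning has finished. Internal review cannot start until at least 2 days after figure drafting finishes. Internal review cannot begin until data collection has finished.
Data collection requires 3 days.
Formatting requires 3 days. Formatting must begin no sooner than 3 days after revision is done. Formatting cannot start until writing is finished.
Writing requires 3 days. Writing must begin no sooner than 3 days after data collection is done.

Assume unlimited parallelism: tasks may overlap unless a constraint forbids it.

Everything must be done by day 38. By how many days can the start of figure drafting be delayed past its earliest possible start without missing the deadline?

4

Data collection can start immediately at day 0; it finishes at day 3.
After data collection (finishes day 3), figure drafting can start at day 3 and finishes at day 12.

Working backward from the deadline:
To finish by day 38, formatting (duration 3) must start no later than day 35.
Revision has to be done before formatting (must start by day 35, minus 3-day gap → day 32). That means finishing by day 32, i.e. starting by 32 − 1 = day 31.
Nothing follows submission; the deadline of day 38 is its only limit. It must start by 38 − 6 = day 32.
For internal review: revision (must start by day 31, minus 2-day gap → day 29); submission (must start by day 32). The most restrictive is day 29; with an 11-day duration, internal review must start by day 18.
Figure drafting must finish in time for internal review (must start by day 18, minus 2-day gap → day 16); revision (must start by day 31, minus 3-day gap → day 28). The tightest is day 16, so figure drafting must start by 16 − 9 = day 7.
So figure drafting can start as early as day 3 and as late as day 7, giving 7 − 3 = 4 days of slack.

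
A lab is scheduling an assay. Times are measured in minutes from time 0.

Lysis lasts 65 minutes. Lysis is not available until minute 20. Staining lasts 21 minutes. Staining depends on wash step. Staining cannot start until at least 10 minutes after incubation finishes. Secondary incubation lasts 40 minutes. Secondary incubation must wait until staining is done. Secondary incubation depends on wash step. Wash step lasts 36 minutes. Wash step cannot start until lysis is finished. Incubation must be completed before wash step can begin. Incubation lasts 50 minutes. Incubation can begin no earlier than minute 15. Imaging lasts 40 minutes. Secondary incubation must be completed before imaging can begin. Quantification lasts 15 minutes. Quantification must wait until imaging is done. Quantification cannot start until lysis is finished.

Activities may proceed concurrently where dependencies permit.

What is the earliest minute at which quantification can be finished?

237

Incubation waits on its own release at minute 15, so it starts at minute 15 and finishes at 15 + 50 = minute 65.
After its own release at minute 20, lysis can start at minute 20 and finishes at minute 85.
Wash step has to wait for lysis (finishes minute 85); incubation (finishes minute 65). The latest of these is minute 85, so wash step runs minute 85 to 85 + 36 = minute 121.
Staining needs all of wash step (finishes minute 121); incubation (finishes minute 65, plus 10-minute gap → minute 75). That puts its earliest start at minute 121; it finishes at 121 + 21 = minute 142.
For secondary incubation: staining (finishes minute 142); wash step (finishes minute 121). Taking the maximum gives a start of minute 142, and it finishes at 142 + 40 = minute 182.
After secondary incubation (finishes minute 182), imaging can start at minute 182 and finishes at minute 222.
Quantification needs all of imaging (finishes minute 222); lysis (finishes minute 85). That puts its earliest start at minute 222; it finishes at 222 + 15 = minute 237.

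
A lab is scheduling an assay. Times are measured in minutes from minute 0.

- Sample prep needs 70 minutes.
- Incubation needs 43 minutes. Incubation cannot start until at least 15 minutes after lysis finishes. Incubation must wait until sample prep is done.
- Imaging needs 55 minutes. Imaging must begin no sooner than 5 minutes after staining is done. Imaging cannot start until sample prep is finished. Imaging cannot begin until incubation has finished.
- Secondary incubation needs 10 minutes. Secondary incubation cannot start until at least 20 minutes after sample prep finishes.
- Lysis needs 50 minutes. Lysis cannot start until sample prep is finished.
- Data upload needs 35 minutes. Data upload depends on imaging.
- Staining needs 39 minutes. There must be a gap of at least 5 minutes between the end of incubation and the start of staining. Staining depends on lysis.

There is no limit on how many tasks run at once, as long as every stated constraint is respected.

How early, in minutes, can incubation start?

135

Nothing blocks sample prep, so it runs from minute 0 to minute 70.
Lysis waits on sample prep (finishes minute 70), so it starts at minute 70 and finishes at 70 + 50 = minute 120.
Incubation waits on lysis (finishes minute 120, plus 15-minute gap → minute 135); sample prep (finishes minute 70). The latest of these is minute 135, which is the earliest incubation can start.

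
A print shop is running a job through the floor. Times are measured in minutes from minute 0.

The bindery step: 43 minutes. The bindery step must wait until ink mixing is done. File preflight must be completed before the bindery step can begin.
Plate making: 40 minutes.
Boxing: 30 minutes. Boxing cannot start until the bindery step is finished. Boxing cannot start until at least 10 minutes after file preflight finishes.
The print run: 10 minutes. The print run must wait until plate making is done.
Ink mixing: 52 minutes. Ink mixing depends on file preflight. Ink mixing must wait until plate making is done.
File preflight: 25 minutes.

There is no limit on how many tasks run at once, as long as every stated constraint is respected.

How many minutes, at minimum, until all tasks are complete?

Plate making has no prerequisites, so it starts at minute 0 and finishes at minute 40.
After plate making (finishes minute 40), the print run can start at minute 40 and finishes at minute 50.
File preflight has no prerequisites, so it starts at minute 0 and finishes at minute 25.
For ink mixing: file preflight (finishes minute 25); plate making (finishes minute 40). Taking the maximum gives a start of minute 40, and it finishes at 40 + 52 = minute 92.
The bindery step has to wait for ink mixing (finishes minute 92); file preflight (finishes minute 25). The latest of these is minute 92, so the bindery step runs minute 92 to 92 + 43 = minute 135.
Boxing has to wait for the bindery step (finishes minute 135); file preflight (finishes minute 25, plus 10-minute gap → minute 35). The latest of these is minute 135, so boxing runs minute 135 to 135 + 30 = minute 165.
All tasks are finished once the last one completes. Finish times: File preflight at 25, Plate making at 40, Ink mixing at 92, The print run at 50, The bindery step at 135, Boxing at 165. The latest is minute 165.

165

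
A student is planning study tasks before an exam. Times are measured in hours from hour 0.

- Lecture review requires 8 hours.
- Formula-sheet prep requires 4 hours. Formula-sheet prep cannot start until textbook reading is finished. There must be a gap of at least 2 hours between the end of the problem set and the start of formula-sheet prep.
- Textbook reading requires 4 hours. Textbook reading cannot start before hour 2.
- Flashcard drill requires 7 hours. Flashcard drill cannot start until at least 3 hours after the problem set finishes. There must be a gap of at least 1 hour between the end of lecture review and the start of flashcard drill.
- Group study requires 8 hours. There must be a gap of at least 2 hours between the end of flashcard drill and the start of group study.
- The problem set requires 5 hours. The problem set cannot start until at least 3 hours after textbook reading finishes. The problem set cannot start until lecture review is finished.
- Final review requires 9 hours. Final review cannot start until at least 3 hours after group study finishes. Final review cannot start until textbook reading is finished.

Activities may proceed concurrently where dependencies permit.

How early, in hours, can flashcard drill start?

Lecture review has no prerequisites, so it starts at hour 0 and finishes at hour 8.
Textbook reading cannot begin until its own release at hour 2. It runs from hour 2 to 2 + 4 = hour 6.
The problem set cannot start until textbook reading (finishes hour 6, plus 3-hour gap → hour 9); lecture review (finishes hour 8). The controlling bound is hour 9, so the problem set finishes at 9 + 5 = hour 14.
Flashcard drill waits on the problem set (finishes hour 14, plus 3-hour gap → hour 17); lecture review (finishes hour 8, plus 1-hour gap → hour 9). The latest of these is hour 17, which is the earliest flashcard drill can start.

17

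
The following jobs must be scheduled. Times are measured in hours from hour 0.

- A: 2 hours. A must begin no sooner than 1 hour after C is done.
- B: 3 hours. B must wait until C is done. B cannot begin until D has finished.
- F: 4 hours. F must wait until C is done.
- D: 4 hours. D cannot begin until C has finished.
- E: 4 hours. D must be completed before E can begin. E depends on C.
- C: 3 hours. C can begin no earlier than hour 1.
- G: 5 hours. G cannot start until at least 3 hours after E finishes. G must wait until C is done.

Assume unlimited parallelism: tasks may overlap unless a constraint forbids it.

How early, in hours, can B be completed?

C cannot begin until its own release at hour 1. It runs from hour 1 to 1 + 3 = hour 4.
D cannot begin until C (finishes hour 4). It runs from hour 4 to 4 + 4 = hour 8.
B has to wait for C (finishes hour 4); D (finishes hour 8). The latest of these is hour 8, so B runs hour 8 to 8 + 3 = hour 11.

11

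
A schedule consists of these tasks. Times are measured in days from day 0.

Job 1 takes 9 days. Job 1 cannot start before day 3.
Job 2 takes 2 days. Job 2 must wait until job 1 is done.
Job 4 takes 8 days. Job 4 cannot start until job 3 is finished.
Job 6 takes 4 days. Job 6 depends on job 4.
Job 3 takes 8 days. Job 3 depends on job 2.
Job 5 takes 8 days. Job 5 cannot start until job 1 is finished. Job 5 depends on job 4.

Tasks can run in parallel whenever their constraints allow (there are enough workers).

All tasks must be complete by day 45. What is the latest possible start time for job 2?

19

Nothing follows job 5; the deadline of day 45 is its only limit. It must start by 45 − 8 = day 37.
To finish by day 45, job 6 (duration 4) must start no later than day 41.
Job 4 feeds job 5 (must start by day 37); job 6 (must start by day 41). Taking the minimum, job 4 must finish by day 37 and start by 37 − 8 = day 29.
Job 3 feeds into job 4 (must start by day 29); so job 3 must finish by day 29 and therefore start by day 21.
Job 2 has to be done before job 3 (must start by day 21). That means finishing by day 21, i.e. starting by 21 − 2 = day 19.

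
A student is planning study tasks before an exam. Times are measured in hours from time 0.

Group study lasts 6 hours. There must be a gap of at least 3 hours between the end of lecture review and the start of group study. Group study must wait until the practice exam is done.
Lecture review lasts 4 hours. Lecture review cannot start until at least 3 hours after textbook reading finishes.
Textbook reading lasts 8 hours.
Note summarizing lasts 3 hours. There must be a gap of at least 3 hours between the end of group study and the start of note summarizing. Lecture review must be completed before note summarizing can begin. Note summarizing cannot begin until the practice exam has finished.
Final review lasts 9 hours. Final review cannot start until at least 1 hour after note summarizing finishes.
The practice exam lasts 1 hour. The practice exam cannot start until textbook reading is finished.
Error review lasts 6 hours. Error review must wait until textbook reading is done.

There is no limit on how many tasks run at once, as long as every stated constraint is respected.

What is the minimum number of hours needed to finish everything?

40

Textbook reading can start immediately at hour 0; it finishes at hour 8.
After textbook reading (finishes hour 8), error review can start at hour 8 and finishes at hour 14.
After textbook reading (finishes hour 8), the practice exam can start at hour 8 and finishes at hour 9.
Lecture review waits on textbook reading (finishes hour 8, plus 3-hour gap → hour 11), so it starts at hour 11 and finishes at 11 + 4 = hour 15.
Group study has to wait for lecture review (finishes hour 15, plus 3-hour gap → hour 18); the practice exam (finishes hour 9). The latest of these is hour 18, so group study runs hour 18 to 18 + 6 = hour 24.
Note summarizing cannot start until group study (finishes hour 24, plus 3-hour gap → hour 27); lecture review (finishes hour 15); the practice exam (finishes hour 9). The controlling bound is hour 27, so note summarizing finishes at 27 + 3 = hour 30.
Final review cannot begin until note summarizing (finishes hour 30, plus 1-hour gap → hour 31). It runs from hour 31 to 31 + 9 = hour 40.
All tasks are finished once the last one completes. Finish times: Textbook reading at 8, Lecture review at 15, The practice exam at 9, Error review at 14, Group study at 24, Note summarizing at 30, Final review at 40. The latest is hour 40.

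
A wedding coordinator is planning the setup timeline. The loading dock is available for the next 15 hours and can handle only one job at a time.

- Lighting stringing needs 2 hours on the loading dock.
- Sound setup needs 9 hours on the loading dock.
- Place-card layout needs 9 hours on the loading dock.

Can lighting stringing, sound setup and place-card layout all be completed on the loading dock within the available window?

No

Running back to back, the jobs need 2 + 9 + 9 = 20 hours on the loading dock.
Since 20 > 15, they cannot all fit.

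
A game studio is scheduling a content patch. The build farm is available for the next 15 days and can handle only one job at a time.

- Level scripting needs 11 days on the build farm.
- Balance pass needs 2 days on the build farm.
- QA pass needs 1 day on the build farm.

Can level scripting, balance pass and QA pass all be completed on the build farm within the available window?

Yes

Running back to back, the jobs need 11 + 2 + 1 = 14 days on the build farm.
Since 14 ≤ 15, they fit within the window.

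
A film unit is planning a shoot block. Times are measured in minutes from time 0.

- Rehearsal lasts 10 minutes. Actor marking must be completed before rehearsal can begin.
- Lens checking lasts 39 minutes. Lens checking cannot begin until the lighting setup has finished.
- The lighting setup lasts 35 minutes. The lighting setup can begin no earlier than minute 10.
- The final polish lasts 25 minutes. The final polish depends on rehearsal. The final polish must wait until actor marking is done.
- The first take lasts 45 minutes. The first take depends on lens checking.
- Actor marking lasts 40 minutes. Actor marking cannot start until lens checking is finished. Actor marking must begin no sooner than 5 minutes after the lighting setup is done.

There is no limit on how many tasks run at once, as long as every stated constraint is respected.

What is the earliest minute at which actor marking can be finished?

The lighting setup cannot begin until its own release at minute 10. It runs from minute 10 to 10 + 35 = minute 45.
Lens checking waits on the lighting setup (finishes minute 45), so it starts at minute 45 and finishes at 45 + 39 = minute 84.
Actor marking has to wait for lens checking (finishes minute 84); the lighting setup (finishes minute 45, plus 5-minute gap → minute 50). The latest of these is minute 84, so actor marking runs minute 84 to 84 + 40 = minute 124.

124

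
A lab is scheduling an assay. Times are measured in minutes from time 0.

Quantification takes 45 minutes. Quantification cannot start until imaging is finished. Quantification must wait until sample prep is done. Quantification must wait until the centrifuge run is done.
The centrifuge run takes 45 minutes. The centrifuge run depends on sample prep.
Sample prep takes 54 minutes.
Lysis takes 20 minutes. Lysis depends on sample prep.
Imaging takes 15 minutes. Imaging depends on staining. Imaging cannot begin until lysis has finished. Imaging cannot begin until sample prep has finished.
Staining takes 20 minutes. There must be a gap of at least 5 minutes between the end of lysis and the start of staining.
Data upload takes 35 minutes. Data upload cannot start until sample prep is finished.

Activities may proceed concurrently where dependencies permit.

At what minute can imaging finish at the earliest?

114

Sample prep has no prerequisites, so it starts at minute 0 and finishes at minute 54.
Lysis cannot begin until sample prep (finishes minute 54). It runs from minute 54 to 54 + 20 = minute 74.
After lysis (finishes minute 74, plus 5-minute gap → minute 79), staining can start at minute 79 and finishes at minute 99.
Imaging needs all of staining (finishes minute 99); lysis (finishes minute 74); sample prep (finishes minute 54). That puts its earliest start at minute 99; it finishes at 99 + 15 = minute 114.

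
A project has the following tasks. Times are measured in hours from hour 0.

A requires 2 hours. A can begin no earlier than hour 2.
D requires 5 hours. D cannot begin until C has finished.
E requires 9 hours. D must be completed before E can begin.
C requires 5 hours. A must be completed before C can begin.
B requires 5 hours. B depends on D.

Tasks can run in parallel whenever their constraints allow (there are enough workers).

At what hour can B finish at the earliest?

19

A cannot begin until its own release at hour 2. It runs from hour 2 to 2 + 2 = hour 4.
C cannot begin until A (finishes hour 4). It runs from hour 4 to 4 + 5 = hour 9.
After C (finishes hour 9), D can start at hour 9 and finishes at hour 14.
After D (finishes hour 14), B can start at hour 14 and finishes at hour 19.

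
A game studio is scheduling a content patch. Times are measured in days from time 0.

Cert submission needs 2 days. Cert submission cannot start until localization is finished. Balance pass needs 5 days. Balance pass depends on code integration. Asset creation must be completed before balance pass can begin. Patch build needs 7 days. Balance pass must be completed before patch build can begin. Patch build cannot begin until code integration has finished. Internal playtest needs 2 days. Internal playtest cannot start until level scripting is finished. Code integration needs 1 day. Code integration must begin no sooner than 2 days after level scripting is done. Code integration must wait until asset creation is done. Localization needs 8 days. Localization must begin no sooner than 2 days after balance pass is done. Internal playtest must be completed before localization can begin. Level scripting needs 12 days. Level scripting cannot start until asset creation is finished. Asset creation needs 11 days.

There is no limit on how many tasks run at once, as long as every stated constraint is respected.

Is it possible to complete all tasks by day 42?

Asset creation can start immediately at day 0; it finishes at day 11.
After asset creation (finishes day 11), level scripting can start at day 11 and finishes at day 23.
Internal playtest waits on level scripting (finishes day 23), so it starts at day 23 and finishes at 23 + 2 = day 25.
Code integration cannot start until level scripting (finishes day 23, plus 2-day gap → day 25); asset creation (finishes day 11). The controlling bound is day 25, so code integration finishes at 25 + 1 = day 26.
Balance pass needs all of code integration (finishes day 26); asset creation (finishes day 11). That puts its earliest start at day 26; it finishes at 26 + 5 = day 31.
Patch build cannot start until balance pass (finishes day 31); code integration (finishes day 26). The controlling bound is day 31, so patch build finishes at 31 + 7 = day 38.
For localization: balance pass (finishes day 31, plus 2-day gap → day 33); internal playtest (finishes day 25). Taking the maximum gives a start of day 33, and it finishes at 33 + 8 = day 41.
After localization (finishes day 41), cert submission can start at day 41 and finishes at day 43.
The earliest everything can be done is day 43, which is after the deadline of 42, so it is not possible.

No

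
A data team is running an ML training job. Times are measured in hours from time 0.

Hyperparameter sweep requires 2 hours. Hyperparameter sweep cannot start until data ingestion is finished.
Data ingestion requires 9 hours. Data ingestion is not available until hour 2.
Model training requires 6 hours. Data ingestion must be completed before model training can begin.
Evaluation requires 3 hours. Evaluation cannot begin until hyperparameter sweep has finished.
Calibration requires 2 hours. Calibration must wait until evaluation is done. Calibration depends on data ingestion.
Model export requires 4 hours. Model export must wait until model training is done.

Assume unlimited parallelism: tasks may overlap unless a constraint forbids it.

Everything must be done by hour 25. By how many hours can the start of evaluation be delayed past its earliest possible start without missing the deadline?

After its own release at hour 2, data ingestion can start at hour 2 and finishes at hour 11.
Hyperparameter sweep cannot begin until data ingestion (finishes hour 11). It runs from hour 11 to 11 + 2 = hour 13.
After hyperparameter sweep (finishes hour 13), evaluation can start at hour 13 and finishes at hour 16.

Working backward from the deadline:
Calibration has no dependents, so it just needs to finish by hour 25. Starting by 25 − 2 = hour 23 achieves that.
Since calibration (must start by hour 23) depends on it, evaluation must finish by hour 23. Backing off its 3-hour duration gives a latest start of hour 20.
So evaluation can start as early as hour 13 and as late as hour 20, giving 20 − 13 = 7 hours of slack.

7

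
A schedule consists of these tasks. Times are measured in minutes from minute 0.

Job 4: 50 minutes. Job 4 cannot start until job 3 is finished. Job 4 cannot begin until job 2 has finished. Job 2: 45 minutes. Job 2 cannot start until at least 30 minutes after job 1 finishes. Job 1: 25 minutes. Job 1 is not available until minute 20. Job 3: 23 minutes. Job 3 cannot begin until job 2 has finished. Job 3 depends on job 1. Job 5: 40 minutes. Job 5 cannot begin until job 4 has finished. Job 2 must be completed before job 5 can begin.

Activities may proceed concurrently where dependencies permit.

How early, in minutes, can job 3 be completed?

143

After its own release at minute 20, job 1 can start at minute 20 and finishes at minute 45.
Job 2 waits on job 1 (finishes minute 45, plus 30-minute gap → minute 75), so it starts at minute 75 and finishes at 75 + 45 = minute 120.
Job 3 has to wait for job 2 (finishes minute 120); job 1 (finishes minute 45). The latest of these is minute 120, so job 3 runs minute 120 to 120 + 23 = minute 143.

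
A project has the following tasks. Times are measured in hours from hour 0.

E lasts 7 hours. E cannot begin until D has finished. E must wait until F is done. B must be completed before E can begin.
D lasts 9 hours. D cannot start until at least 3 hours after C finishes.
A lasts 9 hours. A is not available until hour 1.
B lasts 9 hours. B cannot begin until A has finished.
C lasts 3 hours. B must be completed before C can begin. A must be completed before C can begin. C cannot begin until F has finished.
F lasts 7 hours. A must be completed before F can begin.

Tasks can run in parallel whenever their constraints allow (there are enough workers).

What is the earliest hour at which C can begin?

A waits on its own release at hour 1, so it starts at hour 1 and finishes at 1 + 9 = hour 10.
F waits on A (finishes hour 10), so it starts at hour 10 and finishes at 10 + 7 = hour 17.
After A (finishes hour 10), B can start at hour 10 and finishes at hour 19.
C waits on B (finishes hour 19); A (finishes hour 10); F (finishes hour 17). The latest of these is hour 19, which is the earliest C can start.

19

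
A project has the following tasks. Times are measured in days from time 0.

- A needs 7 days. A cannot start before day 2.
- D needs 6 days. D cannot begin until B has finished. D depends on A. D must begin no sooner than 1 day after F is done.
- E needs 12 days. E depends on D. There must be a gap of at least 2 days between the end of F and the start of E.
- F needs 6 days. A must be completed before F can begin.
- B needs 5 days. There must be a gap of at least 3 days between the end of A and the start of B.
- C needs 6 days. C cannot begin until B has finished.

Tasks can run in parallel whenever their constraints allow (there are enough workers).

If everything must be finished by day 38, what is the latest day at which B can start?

C must finish by day 38; it takes 6 days, so it must start by 38 − 6 = day 32.
To finish by day 38, E (duration 12) must start no later than day 26.
D has to be done before E (must start by day 26). That means finishing by day 26, i.e. starting by 26 − 6 = day 20.
B feeds C (must start by day 32); D (must start by day 20). Taking the minimum, B must finish by day 20 and start by 20 − 5 = day 15.

15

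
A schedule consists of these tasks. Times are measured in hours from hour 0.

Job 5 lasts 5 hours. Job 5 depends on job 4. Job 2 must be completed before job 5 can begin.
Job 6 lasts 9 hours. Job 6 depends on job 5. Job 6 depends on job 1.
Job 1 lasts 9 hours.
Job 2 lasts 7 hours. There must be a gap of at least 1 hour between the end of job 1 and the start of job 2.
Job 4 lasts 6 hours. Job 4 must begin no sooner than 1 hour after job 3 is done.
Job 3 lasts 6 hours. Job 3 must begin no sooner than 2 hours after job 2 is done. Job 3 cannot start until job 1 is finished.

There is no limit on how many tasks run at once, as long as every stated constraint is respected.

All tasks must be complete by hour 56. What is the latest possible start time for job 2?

Job 6 must finish by hour 56; it takes 9 hours, so it must start by 56 − 9 = hour 47.
Job 5 has to be done before job 6 (must start by hour 47). That means finishing by hour 47, i.e. starting by 47 − 5 = hour 42.
Since job 5 (must start by hour 42) depends on it, job 4 must finish by hour 42. Backing off its 6-hour duration gives a latest start of hour 36.
Job 3 has to be done before job 4 (must start by hour 36, minus 1-hour gap → hour 35). That means finishing by hour 35, i.e. starting by 35 − 6 = hour 29.
Job 2 must finish in time for job 3 (must start by hour 29, minus 2-hour gap → hour 27); job 5 (must start by hour 42). The tightest is hour 27, so job 2 must start by 27 − 7 = hour 20.

20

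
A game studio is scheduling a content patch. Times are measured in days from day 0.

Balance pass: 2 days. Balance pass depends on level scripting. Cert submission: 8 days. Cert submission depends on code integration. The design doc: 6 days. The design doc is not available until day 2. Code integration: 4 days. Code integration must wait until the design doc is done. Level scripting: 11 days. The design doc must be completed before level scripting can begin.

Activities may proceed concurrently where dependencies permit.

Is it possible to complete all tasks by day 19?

No

After its own release at day 2, the design doc can start at day 2 and finishes at day 8.
Code integration waits on the design doc (finishes day 8), so it starts at day 8 and finishes at 8 + 4 = day 12.
After code integration (finishes day 12), cert submission can start at day 12 and finishes at day 20.
After the design doc (finishes day 8), level scripting can start at day 8 and finishes at day 19.
Balance pass cannot begin until level scripting (finishes day 19). It runs from day 19 to 19 + 2 = day 21.
The earliest everything can be done is day 21, which is after the deadline of 19, so it is not possible.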